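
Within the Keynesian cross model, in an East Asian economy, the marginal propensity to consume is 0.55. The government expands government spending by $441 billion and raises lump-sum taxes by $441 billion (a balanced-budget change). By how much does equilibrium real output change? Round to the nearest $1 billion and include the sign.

Expenditure multiplier = 1/(1 − MPC) = 1/(1 − 0.55) = 1/0.45 ≈ 2.222.
ΔG contributes k·ΔG = (+$441 billion) / 0.45 = +$980 billion.
ΔT of +$441 billion changes first-round spending by −c·ΔT = −$242.55 billion, contributing k·(−c·ΔT) = (−$242.55 billion) / 0.45 = −$539 billion.
With ΔG = ΔT and no other leakages, the balanced-budget multiplier is 1, so ΔY = ΔG = +$441 billion.

+$441 billion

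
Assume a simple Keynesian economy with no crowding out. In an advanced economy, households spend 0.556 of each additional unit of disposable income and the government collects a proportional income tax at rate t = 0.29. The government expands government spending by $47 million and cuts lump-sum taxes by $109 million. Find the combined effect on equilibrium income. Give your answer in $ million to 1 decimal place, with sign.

+$177.8 million

Expenditure multiplier = 1/(1 − c(1−t)) = 1/(1 − 0.556×0.71) = 1/0.60524 ≈ 1.652.
ΔG contributes k·ΔG = (+$47 million) / 0.60524 ≈ +$77.7 million.
ΔT of −$109 million changes first-round spending by −c·ΔT = +$60.604 million, contributing k·(−c·ΔT) = (+$60.604 million) / 0.60524 ≈ +$100.1 million.
Net ΔY = k(ΔG − c·ΔT) = (+$107.604 million) / 0.60524 ≈ +$177.8 million.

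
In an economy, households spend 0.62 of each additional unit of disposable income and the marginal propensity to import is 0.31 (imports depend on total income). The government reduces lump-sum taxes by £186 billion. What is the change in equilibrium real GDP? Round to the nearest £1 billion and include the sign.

A lump-sum tax change of −£186 billion shifts disposable income by +£186 billion; first-round consumption changes by −c × ΔT = −0.62 × (−£186 billion) = +£115.32 billion.
Expenditure multiplier = 1/(1 − c + m) = 1/(1 − 0.62 + 0.31) = 1/0.69 ≈ 1.449.
The tax multiplier is −c × k ≈ −0.899, so ΔY = k × (−c·ΔT) = (+£115.32 billion) / 0.69 ≈ +£167 billion.

+£167 billion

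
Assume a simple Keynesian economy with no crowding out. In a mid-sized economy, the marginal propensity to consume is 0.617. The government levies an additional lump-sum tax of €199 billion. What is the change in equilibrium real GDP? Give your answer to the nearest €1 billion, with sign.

A lump-sum tax change of +€199 billion shifts disposable income by −€199 billion; first-round consumption changes by −c × ΔT = −0.617 × (+€199 billion) = −€122.783 billion.
Expenditure multiplier = 1/(1 − MPC) = 1/(1 − 0.617) = 1/0.383 ≈ 2.611.
The tax multiplier is −c × k ≈ −1.611, so ΔY = k × (−c·ΔT) = (−€122.783 billion) / 0.383 ≈ −€321 billion.

−€321 billion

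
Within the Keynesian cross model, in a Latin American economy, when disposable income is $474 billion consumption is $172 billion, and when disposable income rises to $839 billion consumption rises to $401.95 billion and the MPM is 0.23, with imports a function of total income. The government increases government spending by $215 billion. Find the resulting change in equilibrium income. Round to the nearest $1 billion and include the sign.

+$358 billion

MPC = ΔC/ΔYd = (401.95 − 172)/(839 − 474) = 229.95/365 = 0.63.
Government-spending multiplier = 1/(1 − c + m) = 1/(1 − 0.63 + 0.23) = 1/0.6 ≈ 1.667.
ΔY = k × ΔG = (+$215 billion) / 0.6 ≈ +$358 billion.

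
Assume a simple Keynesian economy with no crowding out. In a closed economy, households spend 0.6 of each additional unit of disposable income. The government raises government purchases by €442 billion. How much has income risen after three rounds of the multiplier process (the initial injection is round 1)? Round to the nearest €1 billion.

€866 billion

Round 1 adds ΔG = €442 billion; each later round is MPC = 0.6 times the previous.
After 3 rounds: 442 + 265.2 + 159.12 = ΔG·(1 − c^3)/(1 − c) = 442 × (1 − 0.216)/0.4 ≈ €866 billion.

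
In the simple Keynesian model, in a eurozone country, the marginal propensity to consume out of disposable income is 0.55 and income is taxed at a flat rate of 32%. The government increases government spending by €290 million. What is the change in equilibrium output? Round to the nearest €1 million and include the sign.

+€463 million

Government-spending multiplier = 1/(1 − c(1−t)) = 1/(1 − 0.55×0.68) = 1/0.626 ≈ 1.597.
ΔY = k × ΔG = (+€290 million) / 0.626 ≈ +€463 million.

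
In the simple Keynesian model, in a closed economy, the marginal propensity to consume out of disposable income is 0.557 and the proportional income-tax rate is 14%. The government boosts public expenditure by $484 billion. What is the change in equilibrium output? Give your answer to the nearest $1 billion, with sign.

Spending multiplier = 1/(1 − c(1−t)) = 1/(1 − 0.557×0.86) = 1/0.52098 ≈ 1.919.
ΔY = k × ΔG = (+$484 billion) / 0.52098 ≈ +$929 billion.

+$929 billion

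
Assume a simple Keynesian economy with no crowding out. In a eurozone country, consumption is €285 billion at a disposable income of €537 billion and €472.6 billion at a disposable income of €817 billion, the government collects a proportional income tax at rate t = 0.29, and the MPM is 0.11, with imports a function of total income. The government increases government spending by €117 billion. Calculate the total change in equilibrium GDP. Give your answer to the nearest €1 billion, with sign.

+€184 billion

MPC = ΔC/ΔYd = (472.6 − 285)/(817 − 537) = 187.6/280 = 0.67.
Government-spending multiplier = 1/(1 − c(1−t) + m) = 1/(1 − 0.67×0.71 + 0.11) = 1/0.6343 ≈ 1.577.
ΔY = k × ΔG = (+€117 billion) / 0.6343 ≈ +€184 billion.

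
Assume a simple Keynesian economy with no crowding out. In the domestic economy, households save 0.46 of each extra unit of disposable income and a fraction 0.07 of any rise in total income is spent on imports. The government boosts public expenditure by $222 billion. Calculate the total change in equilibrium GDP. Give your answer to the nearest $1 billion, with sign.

+$419 billion

MPC = 1 − MPS = 1 − 0.46 = 0.54.
Spending multiplier = 1/(1 − c + m) = 1/(1 − 0.54 + 0.07) = 1/0.53 ≈ 1.887.
ΔY = k × ΔG = (+$222 billion) / 0.53 ≈ +$419 billion.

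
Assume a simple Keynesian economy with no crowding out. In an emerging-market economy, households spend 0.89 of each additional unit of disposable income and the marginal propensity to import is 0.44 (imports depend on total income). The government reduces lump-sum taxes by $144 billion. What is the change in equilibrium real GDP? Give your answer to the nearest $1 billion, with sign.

+$233 billion

A lump-sum tax change of −$144 billion shifts disposable income by +$144 billion; first-round consumption changes by −c × ΔT = −0.89 × (−$144 billion) = +$128.16 billion.
Expenditure multiplier = 1/(1 − c + m) = 1/(1 − 0.89 + 0.44) = 1/0.55 ≈ 1.818.
The tax multiplier is −c × k ≈ −1.618, so ΔY = k × (−c·ΔT) = (+$128.16 billion) / 0.55 ≈ +$233 billion.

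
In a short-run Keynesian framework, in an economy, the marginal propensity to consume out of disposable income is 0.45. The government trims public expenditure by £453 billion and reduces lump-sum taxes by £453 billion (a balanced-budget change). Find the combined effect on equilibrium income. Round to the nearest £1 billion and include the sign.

Expenditure multiplier = 1/(1 − MPC) = 1/(1 − 0.45) = 1/0.55 ≈ 1.818.
ΔG contributes k·ΔG = (−£453 billion) / 0.55 ≈ −£823.6 billion.
ΔT of −£453 billion changes first-round spending by −c·ΔT = +£203.85 billion, contributing k·(−c·ΔT) = (+£203.85 billion) / 0.55 ≈ +£370.6 billion.
With ΔG = ΔT and no other leakages, the balanced-budget multiplier is 1, so ΔY = ΔG = −£453 billion.

−£453 billion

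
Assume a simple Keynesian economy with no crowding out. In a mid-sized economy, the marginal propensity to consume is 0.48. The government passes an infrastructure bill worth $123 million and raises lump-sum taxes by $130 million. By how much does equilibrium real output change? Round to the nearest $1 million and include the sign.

+$117 million

Expenditure multiplier = 1/(1 − MPC) = 1/(1 − 0.48) = 1/0.52 ≈ 1.923.
ΔG contributes k·ΔG = (+$123 million) / 0.52 ≈ +$236.5 million.
ΔT of +$130 million changes first-round spending by −c·ΔT = −$62.4 million, contributing k·(−c·ΔT) = (−$62.4 million) / 0.52 = −$120 million.
Net ΔY = k(ΔG − c·ΔT) = (+$60.6 million) / 0.52 ≈ +$117 million.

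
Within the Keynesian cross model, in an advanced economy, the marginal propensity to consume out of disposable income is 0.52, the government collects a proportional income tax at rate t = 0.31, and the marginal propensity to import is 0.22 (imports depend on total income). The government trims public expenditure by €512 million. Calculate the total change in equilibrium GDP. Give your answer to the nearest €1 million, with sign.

Expenditure multiplier = 1/(1 − c(1−t) + m) = 1/(1 − 0.52×0.69 + 0.22) = 1/0.8612 ≈ 1.161.
ΔY = k × ΔG = (−€512 million) / 0.8612 ≈ −€595 million.

−€595 million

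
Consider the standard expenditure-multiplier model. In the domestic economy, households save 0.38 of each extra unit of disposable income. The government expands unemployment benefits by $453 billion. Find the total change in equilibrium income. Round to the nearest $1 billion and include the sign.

MPC = 1 − MPS = 1 − 0.38 = 0.62.
The transfer change shifts disposable income by +$453 billion, so first-round consumption changes by c·ΔTR = 0.62 × (+$453 billion) = +$280.86 billion.
Expenditure multiplier = 1/(1 − MPC) = 1/(1 − 0.62) = 1/0.38 ≈ 2.632.
The transfer multiplier is c × k ≈ 1.632, so ΔY = k × (c·ΔTR) = (+$280.86 billion) / 0.38 ≈ +$739 billion.

+$739 billion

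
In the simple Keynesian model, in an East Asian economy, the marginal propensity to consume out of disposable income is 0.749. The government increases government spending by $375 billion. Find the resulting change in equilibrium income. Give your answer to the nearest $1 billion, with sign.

+$1,494 billion

Expenditure multiplier = 1/(1 − MPC) = 1/(1 − 0.749) = 1/0.251 ≈ 3.984.
ΔY = k × ΔG = (+$375 billion) / 0.251 ≈ +$1,494 billion.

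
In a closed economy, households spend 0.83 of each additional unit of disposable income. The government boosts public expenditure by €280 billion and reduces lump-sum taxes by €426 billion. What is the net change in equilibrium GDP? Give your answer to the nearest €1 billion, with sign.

Expenditure multiplier = 1/(1 − MPC) = 1/(1 − 0.83) = 1/0.17 ≈ 5.882.
ΔG contributes k·ΔG = (+€280 billion) / 0.17 ≈ +€1,647.1 billion.
ΔT of −€426 billion changes first-round spending by −c·ΔT = +€353.58 billion, contributing k·(−c·ΔT) = (+€353.58 billion) / 0.17 ≈ +€2,079.9 billion.
Net ΔY = k(ΔG − c·ΔT) = (+€633.58 billion) / 0.17 ≈ +€3,727 billion.

+€3,727 billion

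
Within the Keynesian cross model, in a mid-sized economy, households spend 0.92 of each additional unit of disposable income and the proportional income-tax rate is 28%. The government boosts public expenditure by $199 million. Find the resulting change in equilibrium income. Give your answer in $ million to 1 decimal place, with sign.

+$589.5 million

Expenditure multiplier = 1/(1 − c(1−t)) = 1/(1 − 0.92×0.72) = 1/0.3376 ≈ 2.962.
ΔY = k × ΔG = (+$199 million) / 0.3376 ≈ +$589.5 million.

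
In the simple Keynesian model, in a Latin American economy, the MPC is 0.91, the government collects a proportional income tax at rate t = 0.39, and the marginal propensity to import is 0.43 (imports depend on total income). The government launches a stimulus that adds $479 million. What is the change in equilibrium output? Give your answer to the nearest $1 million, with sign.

Expenditure multiplier = 1/(1 − c(1−t) + m) = 1/(1 − 0.91×0.61 + 0.43) = 1/0.8749 ≈ 1.143.
ΔY = k × ΔG = (+$479 million) / 0.8749 ≈ +$547 million.

+$547 million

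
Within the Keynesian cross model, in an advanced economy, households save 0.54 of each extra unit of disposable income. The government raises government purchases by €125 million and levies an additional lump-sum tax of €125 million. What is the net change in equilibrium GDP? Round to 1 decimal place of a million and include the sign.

MPC = 1 − MPS = 1 − 0.54 = 0.46.
Expenditure multiplier = 1/(1 − MPC) = 1/(1 − 0.46) = 1/0.54 ≈ 1.852.
ΔG contributes k·ΔG = (+€125 million) / 0.54 ≈ +€231.5 million.
ΔT of +€125 million changes first-round spending by −c·ΔT = −€57.5 million, contributing k·(−c·ΔT) = (−€57.5 million) / 0.54 ≈ −€106.5 million.
With ΔG = ΔT and no other leakages, the balanced-budget multiplier is 1, so ΔY = ΔG = +€125 million.

+€125.0 million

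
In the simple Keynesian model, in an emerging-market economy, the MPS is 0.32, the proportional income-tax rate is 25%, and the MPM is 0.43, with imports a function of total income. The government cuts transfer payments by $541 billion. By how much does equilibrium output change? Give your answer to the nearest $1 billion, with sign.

−$400 billion

MPC = 1 − MPS = 1 − 0.32 = 0.68.
The transfer change shifts disposable income by −$541 billion, so first-round consumption changes by c·ΔTR = 0.68 × (−$541 billion) = −$367.88 billion.
Expenditure multiplier = 1/(1 − c(1−t) + m) = 1/(1 − 0.68×0.75 + 0.43) = 1/0.92 ≈ 1.087.
The transfer multiplier is c × k ≈ 0.739, so ΔY = k × (c·ΔTR) = (−$367.88 billion) / 0.92 ≈ −$400 billion.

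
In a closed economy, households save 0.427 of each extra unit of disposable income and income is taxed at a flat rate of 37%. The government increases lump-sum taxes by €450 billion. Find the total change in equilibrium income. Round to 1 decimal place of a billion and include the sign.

−€403.5 billion

MPC = 1 − MPS = 1 − 0.427 = 0.573.
A lump-sum tax change of +€450 billion shifts disposable income by −€450 billion; first-round consumption changes by −c × ΔT = −0.573 × (+€450 billion) = −€257.85 billion.
Expenditure multiplier = 1/(1 − c(1−t)) = 1/(1 − 0.573×0.63) = 1/0.63901 ≈ 1.565.
The tax multiplier is −c × k ≈ −0.897, so ΔY = k × (−c·ΔT) = (−€257.85 billion) / 0.63901 ≈ −€403.5 billion.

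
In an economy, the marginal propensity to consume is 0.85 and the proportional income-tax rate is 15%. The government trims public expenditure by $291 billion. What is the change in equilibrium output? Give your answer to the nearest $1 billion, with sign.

−$1,049 billion

Spending multiplier = 1/(1 − c(1−t)) = 1/(1 − 0.85×0.85) = 1/0.2775 ≈ 3.604.
ΔY = k × ΔG = (−$291 billion) / 0.2775 ≈ −$1,049 billion.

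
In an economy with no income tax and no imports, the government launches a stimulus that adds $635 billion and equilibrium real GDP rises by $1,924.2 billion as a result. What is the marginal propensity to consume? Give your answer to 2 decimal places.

0.67

Implied spending multiplier k = ΔY/ΔG = 1,924.2/635 ≈ 3.0302.
Since k = 1/(1 − MPC), MPC = 1 − 1/k = 1 − ΔG/ΔY = 1 − 635/1,924.2 ≈ 0.67.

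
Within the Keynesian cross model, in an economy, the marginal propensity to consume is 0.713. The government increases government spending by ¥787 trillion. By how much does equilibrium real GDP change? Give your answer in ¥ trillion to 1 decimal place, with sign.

Spending multiplier = 1/(1 − MPC) = 1/(1 − 0.713) = 1/0.287 ≈ 3.484.
ΔY = k × ΔG = (+¥787 trillion) / 0.287 ≈ +¥2,742.2 trillion.

+¥2,742.2 trillion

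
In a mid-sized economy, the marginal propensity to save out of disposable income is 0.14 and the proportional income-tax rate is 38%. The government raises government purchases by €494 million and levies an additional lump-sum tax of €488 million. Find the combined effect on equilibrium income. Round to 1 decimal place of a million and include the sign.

MPC = 1 − MPS = 1 − 0.14 = 0.86.
Expenditure multiplier = 1/(1 − c(1−t)) = 1/(1 − 0.86×0.62) = 1/0.4668 ≈ 2.142.
ΔG contributes k·ΔG = (+€494 million) / 0.4668 ≈ +€1,058.3 million.
ΔT of +€488 million changes first-round spending by −c·ΔT = −€419.68 million, contributing k·(−c·ΔT) = (−€419.68 million) / 0.4668 ≈ −€899.1 million.
Net ΔY = k(ΔG − c·ΔT) = (+€74.32 million) / 0.4668 ≈ +€159.2 million.

+€159.2 million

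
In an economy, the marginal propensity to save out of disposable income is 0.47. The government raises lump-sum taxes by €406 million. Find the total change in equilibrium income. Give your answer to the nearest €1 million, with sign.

−€458 million

MPC = 1 − MPS = 1 − 0.47 = 0.53.
A lump-sum tax change of +€406 million shifts disposable income by −€406 million; first-round consumption changes by −c × ΔT = −0.53 × (+€406 million) = −€215.18 million.
Expenditure multiplier = 1/(1 − MPC) = 1/(1 − 0.53) = 1/0.47 ≈ 2.128.
The tax multiplier is −c × k ≈ −1.128, so ΔY = k × (−c·ΔT) = (−€215.18 million) / 0.47 ≈ −€458 million.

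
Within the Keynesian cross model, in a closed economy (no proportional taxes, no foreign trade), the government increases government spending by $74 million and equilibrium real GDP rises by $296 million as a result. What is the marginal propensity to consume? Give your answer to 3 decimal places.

0.750

Implied spending multiplier k = ΔY/ΔG = 296/74 = 4.
Since k = 1/(1 − MPC), MPC = 1 − 1/k = 1 − ΔG/ΔY = 1 − 74/296 = 0.750.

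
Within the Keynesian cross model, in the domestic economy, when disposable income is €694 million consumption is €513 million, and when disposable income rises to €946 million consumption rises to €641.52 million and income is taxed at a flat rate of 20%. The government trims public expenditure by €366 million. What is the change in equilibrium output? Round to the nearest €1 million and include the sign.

MPC = ΔC/ΔYd = (641.52 − 513)/(946 − 694) = 128.52/252 = 0.51.
Expenditure multiplier = 1/(1 − c(1−t)) = 1/(1 − 0.51×0.8) = 1/0.592 ≈ 1.689.
ΔY = k × ΔG = (−€366 million) / 0.592 ≈ −€618 million.

−€618 million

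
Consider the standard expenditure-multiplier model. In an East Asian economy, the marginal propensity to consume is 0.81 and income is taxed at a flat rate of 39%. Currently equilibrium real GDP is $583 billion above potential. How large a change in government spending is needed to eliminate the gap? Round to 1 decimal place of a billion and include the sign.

−$294.9 billion

Spending multiplier = 1/(1 − c(1−t)) = 1/(1 − 0.81×0.61) = 1/0.5059 ≈ 1.977.
Need ΔY = −$583 billion, so ΔG = ΔY/k = (−$583 billion) × 0.5059 ≈ −$294.9 billion.
The government should cut government spending by $294.9 billion.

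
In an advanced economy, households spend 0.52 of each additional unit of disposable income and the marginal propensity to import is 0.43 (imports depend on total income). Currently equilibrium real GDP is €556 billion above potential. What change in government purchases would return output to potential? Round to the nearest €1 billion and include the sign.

Spending multiplier = 1/(1 − c + m) = 1/(1 − 0.52 + 0.43) = 1/0.91 ≈ 1.099.
Need ΔY = −€556 billion, so ΔG = ΔY/k = (−€556 billion) × 0.91 ≈ −€506 billion.
The government should cut government purchases by €506 billion.

−€506 billion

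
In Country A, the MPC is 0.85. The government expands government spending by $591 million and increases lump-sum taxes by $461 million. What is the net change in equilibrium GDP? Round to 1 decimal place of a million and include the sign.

+$1,327.7 million

Expenditure multiplier = 1/(1 − MPC) = 1/(1 − 0.85) = 1/0.15 ≈ 6.667.
ΔG contributes k·ΔG = (+$591 million) / 0.15 = +$3,940 million.
ΔT of +$461 million changes first-round spending by −c·ΔT = −$391.85 million, contributing k·(−c·ΔT) = (−$391.85 million) / 0.15 ≈ −$2,612.3 million.
Net ΔY = k(ΔG − c·ΔT) = (+$199.15 million) / 0.15 ≈ +$1,327.7 million.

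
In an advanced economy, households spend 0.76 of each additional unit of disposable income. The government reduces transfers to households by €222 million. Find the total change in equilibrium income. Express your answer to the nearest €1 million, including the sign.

The transfer change shifts disposable income by −€222 million, so first-round consumption changes by c·ΔTR = 0.76 × (−€222 million) = −€168.72 million.
Expenditure multiplier = 1/(1 − MPC) = 1/(1 − 0.76) = 1/0.24 ≈ 4.167.
The transfer multiplier is c × k ≈ 3.167, so ΔY = k × (c·ΔTR) = (−€168.72 million) / 0.24 = −€703 million.

−€703 million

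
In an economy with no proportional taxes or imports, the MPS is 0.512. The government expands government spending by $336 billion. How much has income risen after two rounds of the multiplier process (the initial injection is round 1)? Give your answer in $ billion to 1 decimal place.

$500.0 billion

MPC = 1 − MPS = 1 − 0.512 = 0.488.
Round 1 adds ΔG = $336 billion; each later round is MPC = 0.488 times the previous.
After 2 rounds: 336 + 163.968 = ΔG·(1 − c^2)/(1 − c) = 336 × (1 − 0.238144)/0.512 ≈ $500 billion.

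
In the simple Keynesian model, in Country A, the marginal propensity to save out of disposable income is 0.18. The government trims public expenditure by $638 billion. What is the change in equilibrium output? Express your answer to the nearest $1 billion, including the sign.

MPC = 1 − MPS = 1 − 0.18 = 0.82.
Expenditure multiplier = 1/(1 − MPC) = 1/(1 − 0.82) = 1/0.18 ≈ 5.556.
ΔY = k × ΔG = (−$638 billion) / 0.18 ≈ −$3,544 billion.

−$3,544 billion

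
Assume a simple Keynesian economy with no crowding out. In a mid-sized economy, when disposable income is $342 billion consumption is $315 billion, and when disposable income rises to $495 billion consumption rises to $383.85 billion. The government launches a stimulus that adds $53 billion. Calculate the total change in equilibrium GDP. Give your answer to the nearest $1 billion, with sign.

+$96 billion

MPC = ΔC/ΔYd = (383.85 − 315)/(495 − 342) = 68.85/153 = 0.45.
Spending multiplier = 1/(1 − MPC) = 1/(1 − 0.45) = 1/0.55 ≈ 1.818.
ΔY = k × ΔG = (+$53 billion) / 0.55 ≈ +$96 billion.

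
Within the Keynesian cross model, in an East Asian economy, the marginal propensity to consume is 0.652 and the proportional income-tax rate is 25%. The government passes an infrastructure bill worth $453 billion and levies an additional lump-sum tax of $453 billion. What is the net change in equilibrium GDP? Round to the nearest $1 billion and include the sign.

+$309 billion

Expenditure multiplier = 1/(1 − c(1−t)) = 1/(1 − 0.652×0.75) = 1/0.511 ≈ 1.957.
ΔG contributes k·ΔG = (+$453 billion) / 0.511 ≈ +$886.5 billion.
ΔT of +$453 billion changes first-round spending by −c·ΔT = −$295.356 billion, contributing k·(−c·ΔT) = (−$295.356 billion) / 0.511 ≈ −$578 billion.
Net ΔY = k(ΔG − c·ΔT) = (+$157.644 billion) / 0.511 ≈ +$309 billion.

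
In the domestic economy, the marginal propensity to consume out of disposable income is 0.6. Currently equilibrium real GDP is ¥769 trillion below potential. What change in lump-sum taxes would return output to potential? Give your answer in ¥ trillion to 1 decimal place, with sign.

−¥512.7 trillion

Spending multiplier = 1/(1 − MPC) = 1/(1 − 0.6) = 1/0.4 = 2.5.
Tax multiplier = −c·k = −0.6/0.4 = −1.5. Need ΔY = +¥769 trillion, so ΔT = ΔY/(−c·k) = −(+¥769 trillion) × 0.4 / 0.6 ≈ −¥512.7 trillion.
The government should cut lump-sum taxes by ¥512.7 trillion.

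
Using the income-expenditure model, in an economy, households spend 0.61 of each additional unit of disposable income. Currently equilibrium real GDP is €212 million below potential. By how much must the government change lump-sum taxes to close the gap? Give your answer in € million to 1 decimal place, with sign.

Spending multiplier = 1/(1 − MPC) = 1/(1 − 0.61) = 1/0.39 ≈ 2.564.
Tax multiplier = −c·k = −0.61/0.39 ≈ −1.564. Need ΔY = +€212 million, so ΔT = ΔY/(−c·k) = −(+€212 million) × 0.39 / 0.61 ≈ −€135.5 million.
The government should cut lump-sum taxes by €135.5 million.

−€135.5 million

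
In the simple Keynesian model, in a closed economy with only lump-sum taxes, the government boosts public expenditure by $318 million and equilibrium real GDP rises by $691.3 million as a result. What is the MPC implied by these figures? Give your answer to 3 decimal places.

Implied spending multiplier k = ΔY/ΔG = 691.3/318 ≈ 2.1739.
Since k = 1/(1 − MPC), MPC = 1 − 1/k = 1 − ΔG/ΔY = 1 − 318/691.3 ≈ 0.540.

0.540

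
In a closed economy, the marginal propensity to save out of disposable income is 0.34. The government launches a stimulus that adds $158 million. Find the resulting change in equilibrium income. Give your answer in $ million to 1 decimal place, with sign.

MPC = 1 − MPS = 1 − 0.34 = 0.66.
Expenditure multiplier = 1/(1 − MPC) = 1/(1 − 0.66) = 1/0.34 ≈ 2.941.
ΔY = k × ΔG = (+$158 million) / 0.34 ≈ +$464.7 million.

+$464.7 million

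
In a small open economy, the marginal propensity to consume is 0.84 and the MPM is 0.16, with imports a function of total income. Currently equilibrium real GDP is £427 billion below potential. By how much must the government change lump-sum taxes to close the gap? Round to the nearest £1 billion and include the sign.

−£163 billion

Spending multiplier = 1/(1 − c + m) = 1/(1 − 0.84 + 0.16) = 1/0.32 = 3.125.
Tax multiplier = −c·k = −0.84/0.32 = −2.625. Need ΔY = +£427 billion, so ΔT = ΔY/(−c·k) = −(+£427 billion) × 0.32 / 0.84 ≈ −£163 billion.
The government should cut lump-sum taxes by £163 billion.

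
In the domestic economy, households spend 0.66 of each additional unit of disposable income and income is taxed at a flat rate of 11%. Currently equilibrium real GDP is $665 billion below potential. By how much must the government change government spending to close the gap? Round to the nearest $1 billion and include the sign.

Spending multiplier = 1/(1 − c(1−t)) = 1/(1 − 0.66×0.89) = 1/0.4126 ≈ 2.424.
Need ΔY = +$665 billion, so ΔG = ΔY/k = (+$665 billion) × 0.4126 ≈ +$274 billion.
The government should increase government spending by $274 billion.

+$274 billion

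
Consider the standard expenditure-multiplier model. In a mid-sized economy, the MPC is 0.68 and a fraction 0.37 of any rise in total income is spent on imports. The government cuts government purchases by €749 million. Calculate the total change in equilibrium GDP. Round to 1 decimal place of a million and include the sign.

Expenditure multiplier = 1/(1 − c + m) = 1/(1 − 0.68 + 0.37) = 1/0.69 ≈ 1.449.
ΔY = k × ΔG = (−€749 million) / 0.69 ≈ −€1,085.5 million.

−€1,085.5 million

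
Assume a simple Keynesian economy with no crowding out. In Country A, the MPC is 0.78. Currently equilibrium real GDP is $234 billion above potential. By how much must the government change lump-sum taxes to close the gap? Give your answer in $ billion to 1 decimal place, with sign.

Spending multiplier = 1/(1 − MPC) = 1/(1 − 0.78) = 1/0.22 ≈ 4.545.
Tax multiplier = −c·k = −0.78/0.22 ≈ −3.545. Need ΔY = −$234 billion, so ΔT = ΔY/(−c·k) = −(−$234 billion) × 0.22 / 0.78 = +$66 billion.
The government should raise lump-sum taxes by $66 billion.

+$66.0 billion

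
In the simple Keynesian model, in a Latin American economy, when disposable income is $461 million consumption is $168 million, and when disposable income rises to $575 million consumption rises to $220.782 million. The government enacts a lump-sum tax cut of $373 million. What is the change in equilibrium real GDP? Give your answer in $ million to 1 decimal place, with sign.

MPC = ΔC/ΔYd = (220.782 − 168)/(575 − 461) = 52.782/114 = 0.463.
A lump-sum tax change of −$373 million shifts disposable income by +$373 million; first-round consumption changes by −c × ΔT = −0.463 × (−$373 million) = +$172.699 million.
Expenditure multiplier = 1/(1 − MPC) = 1/(1 − 0.463) = 1/0.537 ≈ 1.862.
The tax multiplier is −c × k ≈ −0.862, so ΔY = k × (−c·ΔT) = (+$172.699 million) / 0.537 ≈ +$321.6 million.

+$321.6 million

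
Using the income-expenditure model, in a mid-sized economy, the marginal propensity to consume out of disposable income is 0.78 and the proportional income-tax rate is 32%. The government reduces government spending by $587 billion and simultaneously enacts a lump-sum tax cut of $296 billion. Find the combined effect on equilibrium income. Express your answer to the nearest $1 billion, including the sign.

Expenditure multiplier = 1/(1 − c(1−t)) = 1/(1 − 0.78×0.68) = 1/0.4696 ≈ 2.129.
ΔG contributes k·ΔG = (−$587 billion) / 0.4696 = −$1,250 billion.
ΔT of −$296 billion changes first-round spending by −c·ΔT = +$230.88 billion, contributing k·(−c·ΔT) = (+$230.88 billion) / 0.4696 ≈ +$491.7 billion.
Net ΔY = k(ΔG − c·ΔT) = (−$356.12 billion) / 0.4696 ≈ −$758 billion.

−$758 billion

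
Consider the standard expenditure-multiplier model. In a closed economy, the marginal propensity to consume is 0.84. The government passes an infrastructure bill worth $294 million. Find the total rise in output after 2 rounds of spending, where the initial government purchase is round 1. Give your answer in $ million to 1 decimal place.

Round 1 adds ΔG = $294 million; each later round is MPC = 0.84 times the previous.
After 2 rounds: 294 + 246.96 = ΔG·(1 − c^2)/(1 − c) = 294 × (1 − 0.7056)/0.16 ≈ $541 million.

$541.0 million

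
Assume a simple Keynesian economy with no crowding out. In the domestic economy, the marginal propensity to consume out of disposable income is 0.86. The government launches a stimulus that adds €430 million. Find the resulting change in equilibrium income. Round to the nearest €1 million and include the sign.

Expenditure multiplier = 1/(1 − MPC) = 1/(1 − 0.86) = 1/0.14 ≈ 7.143.
ΔY = k × ΔG = (+€430 million) / 0.14 ≈ +€3,071 million.

+€3,071 million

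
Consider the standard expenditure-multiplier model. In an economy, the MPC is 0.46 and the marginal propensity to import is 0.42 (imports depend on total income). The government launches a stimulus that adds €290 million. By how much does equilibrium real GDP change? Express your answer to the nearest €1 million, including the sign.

Spending multiplier = 1/(1 − c + m) = 1/(1 − 0.46 + 0.42) = 1/0.96 ≈ 1.042.
ΔY = k × ΔG = (+€290 million) / 0.96 ≈ +€302 million.

+€302 million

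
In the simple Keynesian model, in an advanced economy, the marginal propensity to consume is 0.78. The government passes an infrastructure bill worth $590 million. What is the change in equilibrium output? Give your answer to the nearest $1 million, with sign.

Government-spending multiplier = 1/(1 − MPC) = 1/(1 − 0.78) = 1/0.22 ≈ 4.545.
ΔY = k × ΔG = (+$590 million) / 0.22 ≈ +$2,682 million.

+$2,682 million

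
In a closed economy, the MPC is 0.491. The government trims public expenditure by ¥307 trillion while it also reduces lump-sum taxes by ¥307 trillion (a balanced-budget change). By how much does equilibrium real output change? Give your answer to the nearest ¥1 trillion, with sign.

Expenditure multiplier = 1/(1 − MPC) = 1/(1 − 0.491) = 1/0.509 ≈ 1.965.
ΔG contributes k·ΔG = (−¥307 trillion) / 0.509 ≈ −¥603.1 trillion.
ΔT of −¥307 trillion changes first-round spending by −c·ΔT = +¥150.737 trillion, contributing k·(−c·ΔT) = (+¥150.737 trillion) / 0.509 ≈ +¥296.1 trillion.
With ΔG = ΔT and no other leakages, the balanced-budget multiplier is 1, so ΔY = ΔG = −¥307 trillion.

−¥307 trillion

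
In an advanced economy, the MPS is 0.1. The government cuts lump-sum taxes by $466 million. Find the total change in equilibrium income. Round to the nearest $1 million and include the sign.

MPC = 1 − MPS = 1 − 0.1 = 0.9.
A lump-sum tax change of −$466 million shifts disposable income by +$466 million; first-round consumption changes by −c × ΔT = −0.9 × (−$466 million) = +$419.4 million.
Expenditure multiplier = 1/(1 − MPC) = 1/(1 − 0.9) = 1/0.1 = 10.
The tax multiplier is −c × k = −9, so ΔY = k × (−c·ΔT) = (+$419.4 million) / 0.1 = +$4,194 million.

+$4,194 million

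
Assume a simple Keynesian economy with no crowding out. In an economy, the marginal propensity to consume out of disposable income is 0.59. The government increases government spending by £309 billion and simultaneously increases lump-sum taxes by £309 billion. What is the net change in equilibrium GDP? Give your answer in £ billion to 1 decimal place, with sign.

Expenditure multiplier = 1/(1 − MPC) = 1/(1 − 0.59) = 1/0.41 ≈ 2.439.
ΔG contributes k·ΔG = (+£309 billion) / 0.41 ≈ +£753.7 billion.
ΔT of +£309 billion changes first-round spending by −c·ΔT = −£182.31 billion, contributing k·(−c·ΔT) = (−£182.31 billion) / 0.41 ≈ −£444.7 billion.
With ΔG = ΔT and no other leakages, the balanced-budget multiplier is 1, so ΔY = ΔG = +£309 billion.

+£309.0 billion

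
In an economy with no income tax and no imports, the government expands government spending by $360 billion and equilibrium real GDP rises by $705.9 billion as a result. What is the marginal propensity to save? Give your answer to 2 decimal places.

Implied spending multiplier k = ΔY/ΔG = 705.9/360 ≈ 1.9608.
Since k = 1/(1 − MPC), MPC = 1 − 1/k = 1 − ΔG/ΔY = 1 − 360/705.9 ≈ 0.49.
MPS = 1 − MPC = 0.51.

0.51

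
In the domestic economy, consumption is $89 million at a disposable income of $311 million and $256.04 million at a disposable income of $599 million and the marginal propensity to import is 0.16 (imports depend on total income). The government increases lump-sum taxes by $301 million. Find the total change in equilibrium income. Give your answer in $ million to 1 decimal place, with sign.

MPC = ΔC/ΔYd = (256.04 − 89)/(599 − 311) = 167.04/288 = 0.58.
A lump-sum tax change of +$301 million shifts disposable income by −$301 million; first-round consumption changes by −c × ΔT = −0.58 × (+$301 million) = −$174.58 million.
Expenditure multiplier = 1/(1 − c + m) = 1/(1 − 0.58 + 0.16) = 1/0.58 ≈ 1.724.
The tax multiplier is −c × k = −1, so ΔY = k × (−c·ΔT) = (−$174.58 million) / 0.58 = −$301 million.

−$301.0 million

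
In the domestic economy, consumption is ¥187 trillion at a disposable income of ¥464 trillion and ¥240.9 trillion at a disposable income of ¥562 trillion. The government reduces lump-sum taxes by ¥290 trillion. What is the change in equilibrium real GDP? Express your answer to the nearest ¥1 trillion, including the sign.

+¥354 trillion

MPC = ΔC/ΔYd = (240.9 − 187)/(562 − 464) = 53.9/98 = 0.55.
A lump-sum tax change of −¥290 trillion shifts disposable income by +¥290 trillion; first-round consumption changes by −c × ΔT = −0.55 × (−¥290 trillion) = +¥159.5 trillion.
Expenditure multiplier = 1/(1 − MPC) = 1/(1 − 0.55) = 1/0.45 ≈ 2.222.
The tax multiplier is −c × k ≈ −1.222, so ΔY = k × (−c·ΔT) = (+¥159.5 trillion) / 0.45 ≈ +¥354 trillion.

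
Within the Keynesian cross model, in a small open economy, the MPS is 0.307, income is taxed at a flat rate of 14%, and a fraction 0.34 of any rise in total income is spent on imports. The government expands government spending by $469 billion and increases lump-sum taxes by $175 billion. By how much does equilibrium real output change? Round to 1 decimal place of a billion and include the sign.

+$467.4 billion

MPC = 1 − MPS = 1 − 0.307 = 0.693.
Expenditure multiplier = 1/(1 − c(1−t) + m) = 1/(1 − 0.693×0.86 + 0.34) = 1/0.74402 ≈ 1.344.
ΔG contributes k·ΔG = (+$469 billion) / 0.74402 ≈ +$630.4 billion.
ΔT of +$175 billion changes first-round spending by −c·ΔT = −$121.275 billion, contributing k·(−c·ΔT) = (−$121.275 billion) / 0.74402 ≈ −$163 billion.
Net ΔY = k(ΔG − c·ΔT) = (+$347.725 billion) / 0.74402 ≈ +$467.4 billion.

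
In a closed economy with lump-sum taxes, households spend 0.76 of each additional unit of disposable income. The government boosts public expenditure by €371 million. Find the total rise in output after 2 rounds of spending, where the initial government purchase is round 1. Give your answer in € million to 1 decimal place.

Round 1 adds ΔG = €371 million; each later round is MPC = 0.76 times the previous.
After 2 rounds: 371 + 281.96 = ΔG·(1 − c^2)/(1 − c) = 371 × (1 − 0.5776)/0.24 ≈ €653 million.

€653.0 million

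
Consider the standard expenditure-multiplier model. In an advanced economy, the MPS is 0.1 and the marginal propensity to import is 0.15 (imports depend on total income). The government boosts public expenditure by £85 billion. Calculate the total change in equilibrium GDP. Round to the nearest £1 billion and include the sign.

MPC = 1 − MPS = 1 − 0.1 = 0.9.
Expenditure multiplier = 1/(1 − c + m) = 1/(1 − 0.9 + 0.15) = 1/0.25 = 4.
ΔY = k × ΔG = (+£85 billion) / 0.25 = +£340 billion.

+£340 billion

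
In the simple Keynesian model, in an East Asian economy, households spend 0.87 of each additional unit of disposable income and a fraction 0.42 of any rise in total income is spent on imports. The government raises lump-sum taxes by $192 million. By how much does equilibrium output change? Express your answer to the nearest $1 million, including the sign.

A lump-sum tax change of +$192 million shifts disposable income by −$192 million; first-round consumption changes by −c × ΔT = −0.87 × (+$192 million) = −$167.04 million.
Expenditure multiplier = 1/(1 − c + m) = 1/(1 − 0.87 + 0.42) = 1/0.55 ≈ 1.818.
The tax multiplier is −c × k ≈ −1.582, so ΔY = k × (−c·ΔT) = (−$167.04 million) / 0.55 ≈ −$304 million.

−$304 million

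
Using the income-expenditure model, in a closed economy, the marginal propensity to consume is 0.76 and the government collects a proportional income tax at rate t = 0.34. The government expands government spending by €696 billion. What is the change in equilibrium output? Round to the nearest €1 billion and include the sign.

+€1,396 billion

Expenditure multiplier = 1/(1 − c(1−t)) = 1/(1 − 0.76×0.66) = 1/0.4984 ≈ 2.006.
ΔY = k × ΔG = (+€696 billion) / 0.4984 ≈ +€1,396 billion.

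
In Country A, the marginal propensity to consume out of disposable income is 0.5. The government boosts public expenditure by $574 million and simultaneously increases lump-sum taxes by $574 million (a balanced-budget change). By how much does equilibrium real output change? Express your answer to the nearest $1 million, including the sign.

+$574 million

Expenditure multiplier = 1/(1 − MPC) = 1/(1 − 0.5) = 1/0.5 = 2.
ΔG contributes k·ΔG = (+$574 million) / 0.5 = +$1,148 million.
ΔT of +$574 million changes first-round spending by −c·ΔT = −$287 million, contributing k·(−c·ΔT) = (−$287 million) / 0.5 = −$574 million.
With ΔG = ΔT and no other leakages, the balanced-budget multiplier is 1, so ΔY = ΔG = +$574 million.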